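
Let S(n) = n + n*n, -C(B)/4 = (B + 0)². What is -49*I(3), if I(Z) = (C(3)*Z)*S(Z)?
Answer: 63504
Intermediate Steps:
C(B) = -4*B² (C(B) = -4*(B + 0)² = -4*B²)
S(n) = n + n²
I(Z) = -36*Z²*(1 + Z) (I(Z) = ((-4*3²)*Z)*(Z*(1 + Z)) = ((-4*9)*Z)*(Z*(1 + Z)) = (-36*Z)*(Z*(1 + Z)) = -36*Z²*(1 + Z))
-49*I(3) = -1764*3²*(-1 - 1*3) = -1764*9*(-1 - 3) = -1764*9*(-4) = -49*(-1296) = 63504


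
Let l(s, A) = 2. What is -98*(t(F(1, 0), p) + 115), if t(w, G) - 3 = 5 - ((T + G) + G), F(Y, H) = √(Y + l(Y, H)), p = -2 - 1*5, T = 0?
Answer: -13426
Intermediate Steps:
p = -7 (p = -2 - 5 = -7)
F(Y, H) = √(2 + Y) (F(Y, H) = √(Y + 2) = √(2 + Y))
t(w, G) = 8 - 2*G (t(w, G) = 3 + (5 - ((0 + G) + G)) = 3 + (5 - (G + G)) = 3 + (5 - 2*G) = 8 - 2*G)
-98*(t(F(1, 0), p) + 115) = -98*((8 - 2*(-7)) + 115) = -98*((8 + 14) + 115) = -98*(22 + 115) = -98*137 = -13426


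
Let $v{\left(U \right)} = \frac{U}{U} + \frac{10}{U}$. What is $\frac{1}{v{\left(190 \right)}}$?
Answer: $\frac{19}{20} \approx 0.95$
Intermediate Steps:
$v{\left(U \right)} = 1 + \frac{10}{U}$
$\frac{1}{v{\left(190 \right)}} = \frac{1}{\frac{1}{190} \left(10 + 190\right)} = \frac{1}{\frac{1}{190} \cdot 200} = \frac{1}{\frac{20}{19}} = \frac{19}{20}$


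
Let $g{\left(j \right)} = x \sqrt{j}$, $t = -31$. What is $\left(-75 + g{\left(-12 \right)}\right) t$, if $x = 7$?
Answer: $2325 - 434 i \sqrt{3} \approx 2325.0 - 751.71 i$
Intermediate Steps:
$g{\left(j \right)} = 7 \sqrt{j}$
$\left(-75 + g{\left(-12 \right)}\right) t = \left(-75 + 7 \sqrt{-12}\right) \left(-31\right) = \left(-75 + 7 \cdot 2 i \sqrt{3}\right) \left(-31\right) = \left(-75 + 14 i \sqrt{3}\right) \left(-31\right) = 2325 - 434 i \sqrt{3}$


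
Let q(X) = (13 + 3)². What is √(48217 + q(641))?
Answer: √48473 ≈ 220.17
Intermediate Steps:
q(X) = 256 (q(X) = 16² = 256)
√(48217 + q(641)) = √(48217 + 256) = √48473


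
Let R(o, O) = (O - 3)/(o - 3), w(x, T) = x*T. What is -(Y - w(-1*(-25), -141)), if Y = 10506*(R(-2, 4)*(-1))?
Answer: -28131/5 ≈ -5626.2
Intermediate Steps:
w(x, T) = T*x
R(o, O) = (-3 + O)/(-3 + o)
Y = 10506/5 (Y = 10506*(((-3 + 4)/(-3 - 2))*(-1)) = 10506*((1/(-5))*(-1)) = 10506*(-⅕*1*(-1)) = 10506*(-⅕*(-1)) = 10506*(⅕) = 10506/5 ≈ 2101.2)
-(Y - w(-1*(-25), -141)) = -(10506/5 - (-141)*(-1*(-25))) = -(10506/5 - (-141)*25) = -(10506/5 - 1*(-3525)) = -(10506/5 + 3525) = -1*28131/5 = -28131/5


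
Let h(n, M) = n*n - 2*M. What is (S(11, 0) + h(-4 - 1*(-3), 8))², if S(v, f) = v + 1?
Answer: 9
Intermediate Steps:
S(v, f) = 1 + v
h(n, M) = n² - 2*M
(S(11, 0) + h(-4 - 1*(-3), 8))² = ((1 + 11) + ((-4 - 1*(-3))² - 2*8))² = (12 + ((-4 + 3)² - 16))² = (12 + ((-1)² - 16))² = (12 + (1 - 16))² = (12 - 15)² = (-3)² = 9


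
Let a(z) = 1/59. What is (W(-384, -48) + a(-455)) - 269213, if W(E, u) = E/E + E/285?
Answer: -1508940717/5605 ≈ -2.6921e+5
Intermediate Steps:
W(E, u) = 1 + E/285 (W(E, u) = 1 + E*(1/285) = 1 + E/285)
a(z) = 1/59
(W(-384, -48) + a(-455)) - 269213 = ((1 + (1/285)*(-384)) + 1/59) - 269213 = ((1 - 128/95) + 1/59) - 269213 = (-33/95 + 1/59) - 269213 = -1852/5605 - 269213 = -1508940717/5605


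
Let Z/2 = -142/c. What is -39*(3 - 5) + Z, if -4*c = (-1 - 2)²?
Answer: 1838/9 ≈ 204.22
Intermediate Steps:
c = -9/4 (c = -(-1 - 2)²/4 = -¼*(-3)² = -¼*9 = -9/4 ≈ -2.2500)
Z = 1136/9 (Z = 2*(-142/(-9/4)) = 2*(-142*(-4/9)) = 2*(568/9) = 1136/9 ≈ 126.22)
-39*(3 - 5) + Z = -39*(3 - 5) + 1136/9 = -39*(-2) + 1136/9 = 78 + 1136/9 = 1838/9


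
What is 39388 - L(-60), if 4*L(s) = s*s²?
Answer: 93388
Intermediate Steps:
L(s) = s³/4 (L(s) = (s*s²)/4 = s³/4)
39388 - L(-60) = 39388 - (-60)³/4 = 39388 - (-216000)/4 = 39388 - 1*(-54000) = 39388 + 54000 = 93388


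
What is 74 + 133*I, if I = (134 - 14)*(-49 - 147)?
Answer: -3128086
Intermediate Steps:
I = -23520 (I = 120*(-196) = -23520)
74 + 133*I = 74 + 133*(-23520) = 74 - 3128160 = -3128086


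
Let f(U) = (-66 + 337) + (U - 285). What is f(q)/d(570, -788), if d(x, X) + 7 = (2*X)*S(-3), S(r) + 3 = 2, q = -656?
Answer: -670/1569 ≈ -0.42702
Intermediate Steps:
f(U) = -14 + U (f(U) = 271 + (-285 + U) = -14 + U)
S(r) = -1 (S(r) = -3 + 2 = -1)
d(x, X) = -7 - 2*X (d(x, X) = -7 + (2*X)*(-1) = -7 - 2*X)
f(q)/d(570, -788) = (-14 - 656)/(-7 - 2*(-788)) = -670/(-7 + 1576) = -670/1569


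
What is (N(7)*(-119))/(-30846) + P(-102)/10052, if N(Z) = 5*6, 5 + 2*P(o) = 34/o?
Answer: 4475423/38757999 ≈ 0.11547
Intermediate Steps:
P(o) = -5/2 + 17/o (P(o) = -5/2 + (34/o)/2 = -5/2 + 17/o)
N(Z) = 30
(N(7)*(-119))/(-30846) + P(-102)/10052 = (30*(-119))/(-30846) + (-5/2 + 17/(-102))/10052 = -3570*(-1/30846) + (-5/2 + 17*(-1/102))*(1/10052) = 595/5141 + (-5/2 - ⅙)*(1/10052) = 595/5141 - 8/3*1/10052 = 595/5141 - 2/7539 = 4475423/38757999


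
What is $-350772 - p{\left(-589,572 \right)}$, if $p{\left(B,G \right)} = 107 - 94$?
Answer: $-350785$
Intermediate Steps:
$p{\left(B,G \right)} = 13$ ($p{\left(B,G \right)} = 107 - 94 = 13$)
$-350772 - p{\left(-589,572 \right)} = -350772 - 13 = -350785$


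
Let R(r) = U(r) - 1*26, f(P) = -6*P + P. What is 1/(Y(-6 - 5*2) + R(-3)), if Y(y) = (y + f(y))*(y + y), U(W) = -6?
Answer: -1/2080 ≈ -0.00048077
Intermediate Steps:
f(P) = -5*P
Y(y) = -8*y² (Y(y) = (y - 5*y)*(y + y) = (-4*y)*(2*y) = -8*y²)
R(r) = -32 (R(r) = -6 - 1*26 = -6 - 26 = -32)
1/(Y(-6 - 5*2) + R(-3)) = 1/(-8*(-6 - 5*2)² - 32) = 1/(-8*(-6 - 10)² - 32) = 1/(-8*(-16)² - 32) = 1/(-8*256 - 32) = 1/(-2048 - 32) = 1/(-2080) = -1/2080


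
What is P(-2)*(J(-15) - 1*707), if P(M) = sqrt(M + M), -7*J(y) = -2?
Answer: -9894*I/7 ≈ -1413.4*I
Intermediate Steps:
J(y) = 2/7 (J(y) = -1/7*(-2) = 2/7)
P(M) = sqrt(2)*sqrt(M) (P(M) = sqrt(2*M) = sqrt(2)*sqrt(M))
P(-2)*(J(-15) - 1*707) = (sqrt(2)*sqrt(-2))*(2/7 - 1*707) = (sqrt(2)*(I*sqrt(2)))*(2/7 - 707) = (2*I)*(-4947/7) = -9894*I/7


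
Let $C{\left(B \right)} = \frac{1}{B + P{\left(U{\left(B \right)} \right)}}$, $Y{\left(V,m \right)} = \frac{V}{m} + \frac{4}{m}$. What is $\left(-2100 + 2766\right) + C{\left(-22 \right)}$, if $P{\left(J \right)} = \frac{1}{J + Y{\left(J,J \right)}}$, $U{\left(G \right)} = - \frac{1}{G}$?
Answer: $\frac{28686657}{43076} \approx 665.95$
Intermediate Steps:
$Y{\left(V,m \right)} = \frac{4}{m} + \frac{V}{m}$
$P{\left(J \right)} = \frac{1}{J + \frac{4 + J}{J}}$
$C{\left(B \right)} = \frac{1}{B - \frac{1}{B \left(4 + \frac{1}{B^{2}} - \frac{1}{B}\right)}}$ ($C{\left(B \right)} = \frac{1}{B + \frac{\left(-1\right) \frac{1}{B}}{4 - \frac{1}{B} + \left(- \frac{1}{B}\right)^{2}}} = \frac{1}{B + \frac{\left(-1\right) \frac{1}{B}}{4 - \frac{1}{B} + \frac{1}{B^{2}}}} = \frac{1}{B + \frac{\left(-1\right) \frac{1}{B}}{4 + \frac{1}{B^{2}} - \frac{1}{B}}} = \frac{1}{B - \frac{1}{B \left(4 + \frac{1}{B^{2}} - \frac{1}{B}\right)}}$)
$\left(-2100 + 2766\right) + C{\left(-22 \right)} = \left(-2100 + 2766\right) + \frac{1 - 22 \left(-1 + 4 \left(-22\right)\right)}{484 \left(-1 + 4 \left(-22\right)\right)} = 666 + \frac{1 - 22 \left(-1 - 88\right)}{484 \left(-1 - 88\right)} = 666 + \frac{1 - -1958}{484 \left(-89\right)} = 666 + \frac{1}{484} \left(- \frac{1}{89}\right) \left(1 + 1958\right) = 666 + \frac{1}{484} \left(- \frac{1}{89}\right) 1959 = 666 - \frac{1959}{43076} = \frac{28686657}{43076}$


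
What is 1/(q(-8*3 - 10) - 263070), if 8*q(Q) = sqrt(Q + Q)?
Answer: -4209120/1107293198417 - 4*I*sqrt(17)/1107293198417 ≈ -3.8013e-6 - 1.4894e-11*I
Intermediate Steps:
q(Q) = sqrt(2)*sqrt(Q)/8 (q(Q) = sqrt(Q + Q)/8 = sqrt(2*Q)/8 = (sqrt(2)*sqrt(Q))/8 = sqrt(2)*sqrt(Q)/8)
1/(q(-8*3 - 10) - 263070) = 1/(sqrt(2)*sqrt(-8*3 - 10)/8 - 263070) = 1/(sqrt(2)*sqrt(-24 - 10)/8 - 263070) = 1/(sqrt(2)*sqrt(-34)/8 - 263070) = 1/(sqrt(2)*(I*sqrt(34))/8 - 263070) = 1/(I*sqrt(17)/4 - 263070) = 1/(-263070 + I*sqrt(17)/4)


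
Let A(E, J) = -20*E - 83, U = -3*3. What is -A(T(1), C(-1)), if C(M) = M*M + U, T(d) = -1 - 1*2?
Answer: 23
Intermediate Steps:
U = -9
T(d) = -3 (T(d) = -1 - 2 = -3)
C(M) = -9 + M² (C(M) = M*M - 9 = M² - 9 = -9 + M²)
A(E, J) = -83 - 20*E
-A(T(1), C(-1)) = -(-83 - 20*(-3)) = -(-83 + 60) = -1*(-23) = 23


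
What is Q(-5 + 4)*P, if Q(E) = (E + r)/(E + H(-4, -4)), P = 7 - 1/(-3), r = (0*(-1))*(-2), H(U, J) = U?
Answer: 22/15 ≈ 1.4667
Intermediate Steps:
r = 0 (r = 0*(-2) = 0)
P = 22/3 (P = 7 - 1*(-1/3) = 7 + 1/3 = 22/3 ≈ 7.3333)
Q(E) = E/(-4 + E) (Q(E) = (E + 0)/(E - 4) = E/(-4 + E))
Q(-5 + 4)*P = ((-5 + 4)/(-4 + (-5 + 4)))*(22/3) = -1/(-4 - 1)*(22/3) = -1/(-5)*(22/3) = -1*(-1/5)*(22/3) = (1/5)*(22/3) = 22/15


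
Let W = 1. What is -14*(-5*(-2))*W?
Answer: -140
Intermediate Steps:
-14*(-5*(-2))*W = -14*(-5*(-2)) = -140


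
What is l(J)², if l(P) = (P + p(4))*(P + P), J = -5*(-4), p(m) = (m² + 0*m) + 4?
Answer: 2560000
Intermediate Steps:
p(m) = 4 + m² (p(m) = (m² + 0) + 4 = m² + 4 = 4 + m²)
J = 20
l(P) = 2*P*(20 + P) (l(P) = (P + (4 + 4²))*(P + P) = (P + (4 + 16))*(2*P) = (P + 20)*(2*P) = (20 + P)*(2*P) = 2*P*(20 + P))
l(J)² = (2*20*(20 + 20))² = (2*20*40)² = 1600² = 2560000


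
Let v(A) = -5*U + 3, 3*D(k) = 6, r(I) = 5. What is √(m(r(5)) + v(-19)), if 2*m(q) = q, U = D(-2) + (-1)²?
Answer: I*√38/2 ≈ 3.0822*I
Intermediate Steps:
D(k) = 2 (D(k) = (⅓)*6 = 2)
U = 3 (U = 2 + (-1)² = 2 + 1 = 3)
v(A) = -12 (v(A) = -5*3 + 3 = -15 + 3 = -12)
m(q) = q/2
√(m(r(5)) + v(-19)) = √((½)*5 - 12) = √(5/2 - 12) = √(-19/2) = I*√38/2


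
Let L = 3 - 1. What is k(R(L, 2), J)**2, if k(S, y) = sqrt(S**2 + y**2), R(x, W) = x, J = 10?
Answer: 104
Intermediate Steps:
L = 2
k(R(L, 2), J)**2 = (sqrt(2**2 + 10**2))**2 = (sqrt(4 + 100))**2 = (sqrt(104))**2 = (2*sqrt(26))**2 = 104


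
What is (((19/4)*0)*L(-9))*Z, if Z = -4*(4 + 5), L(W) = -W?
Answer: 0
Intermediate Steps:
Z = -36 (Z = -4*9 = -36)
(((19/4)*0)*L(-9))*Z = (((19/4)*0)*(-1*(-9)))*(-36) = (((19*(1/4))*0)*9)*(-36) = (((19/4)*0)*9)*(-36) = (0*9)*(-36) = 0*(-36) = 0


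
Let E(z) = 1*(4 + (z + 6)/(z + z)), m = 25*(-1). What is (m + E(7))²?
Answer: 78961/196 ≈ 402.86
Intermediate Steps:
m = -25
E(z) = 4 + (6 + z)/(2*z) (E(z) = 1*(4 + (6 + z)/((2*z))) = 1*(4 + (6 + z)*(1/(2*z))) = 1*(4 + (6 + z)/(2*z)) = 4 + (6 + z)/(2*z))
(m + E(7))² = (-25 + (9/2 + 3/7))² = (-25 + 69/14)² = (-281/14)² = 78961/196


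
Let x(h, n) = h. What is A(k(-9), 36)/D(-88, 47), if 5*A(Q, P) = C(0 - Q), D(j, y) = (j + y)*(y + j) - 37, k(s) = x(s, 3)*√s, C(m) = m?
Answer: 9*I/2740 ≈ 0.0032847*I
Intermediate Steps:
k(s) = s^(3/2) (k(s) = s*√s = s^(3/2))
D(j, y) = -37 + (j + y)² (D(j, y) = (j + y)*(j + y) - 37 = (j + y)² - 37 = -37 + (j + y)²)
A(Q, P) = -Q/5 (A(Q, P) = (0 - Q)/5 = (-Q)/5 = -Q/5)
A(k(-9), 36)/D(-88, 47) = (-(-27)*I/5)/(-37 + (-88 + 47)²) = (-(-27)*I/5)/(-37 + (-41)²) = (27*I/5)/(-37 + 1681) = (27*I/5)/1644 = (27*I/5)*(1/1644) = 9*I/2740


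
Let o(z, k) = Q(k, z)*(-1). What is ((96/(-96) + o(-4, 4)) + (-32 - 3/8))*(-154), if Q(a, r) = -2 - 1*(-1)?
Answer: 19943/4 ≈ 4985.8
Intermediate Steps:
Q(a, r) = -1 (Q(a, r) = -2 + 1 = -1)
o(z, k) = 1 (o(z, k) = -1*(-1) = 1)
((96/(-96) + o(-4, 4)) + (-32 - 3/8))*(-154) = ((96/(-96) + 1) + (-32 - 3/8))*(-154) = ((96*(-1/96) + 1) + (-32 - 3/8))*(-154) = ((-1 + 1) + (-32 - 1*3/8))*(-154) = (0 + (-32 - 3/8))*(-154) = (0 - 259/8)*(-154) = -259/8*(-154) = 19943/4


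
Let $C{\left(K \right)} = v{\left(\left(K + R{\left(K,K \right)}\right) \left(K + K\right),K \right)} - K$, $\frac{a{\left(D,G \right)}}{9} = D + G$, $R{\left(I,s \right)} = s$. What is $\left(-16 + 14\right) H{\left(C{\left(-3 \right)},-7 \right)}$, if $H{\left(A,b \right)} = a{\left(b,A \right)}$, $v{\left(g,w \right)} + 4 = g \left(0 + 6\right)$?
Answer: $-3744$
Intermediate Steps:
$v{\left(g,w \right)} = -4 + 6 g$ ($v{\left(g,w \right)} = -4 + g \left(0 + 6\right) = -4 + g 6 = -4 + 6 g$)
$a{\left(D,G \right)} = 9 D + 9 G$ ($a{\left(D,G \right)} = 9 \left(D + G\right) = 9 D + 9 G$)
$C{\left(K \right)} = -4 - K + 24 K^{2}$ ($C{\left(K \right)} = \left(-4 + 6 \left(K + K\right) \left(K + K\right)\right) - K = \left(-4 + 6 \cdot 2 K 2 K\right) - K = \left(-4 + 6 \cdot 4 K^{2}\right) - K = \left(-4 + 24 K^{2}\right) - K = -4 - K + 24 K^{2}$)
$H{\left(A,b \right)} = 9 A + 9 b$ ($H{\left(A,b \right)} = 9 b + 9 A = 9 A + 9 b$)
$\left(-16 + 14\right) H{\left(C{\left(-3 \right)},-7 \right)} = \left(-16 + 14\right) \left(9 \left(-4 - -3 + 24 \left(-3\right)^{2}\right) + 9 \left(-7\right)\right) = - 2 \left(9 \left(-4 + 3 + 24 \cdot 9\right) - 63\right) = - 2 \left(9 \left(-4 + 3 + 216\right) - 63\right) = - 2 \left(9 \cdot 215 - 63\right) = - 2 \left(1935 - 63\right) = \left(-2\right) 1872 = -3744$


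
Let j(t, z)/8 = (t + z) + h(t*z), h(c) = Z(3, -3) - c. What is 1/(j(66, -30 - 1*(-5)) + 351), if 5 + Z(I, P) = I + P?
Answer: 1/13839 ≈ 7.2260e-5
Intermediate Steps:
Z(I, P) = -5 + I + P (Z(I, P) = -5 + (I + P) = -5 + I + P)
h(c) = -5 - c (h(c) = (-5 + 3 - 3) - c = -5 - c)
j(t, z) = -40 + 8*t + 8*z - 8*t*z (j(t, z) = 8*((t + z) + (-5 - t*z)) = 8*(-5 + t + z - t*z) = -40 + 8*t + 8*z - 8*t*z)
1/(j(66, -30 - 1*(-5)) + 351) = 1/((-40 + 8*66 + 8*(-30 - 1*(-5)) - 8*66*(-30 - 1*(-5))) + 351) = 1/((-40 + 528 + 8*(-30 + 5) - 8*66*(-30 + 5)) + 351) = 1/((-40 + 528 + 8*(-25) - 8*66*(-25)) + 351) = 1/((-40 + 528 - 200 + 13200) + 351) = 1/(13488 + 351) = 1/13839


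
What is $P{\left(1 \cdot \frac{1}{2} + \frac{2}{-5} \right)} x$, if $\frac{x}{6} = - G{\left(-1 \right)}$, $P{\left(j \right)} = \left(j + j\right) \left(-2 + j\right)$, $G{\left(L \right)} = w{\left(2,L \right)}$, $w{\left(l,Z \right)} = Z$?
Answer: $- \frac{57}{25} \approx -2.28$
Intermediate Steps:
$G{\left(L \right)} = L$
$P{\left(j \right)} = 2 j \left(-2 + j\right)$
$x = 6$ ($x = 6 \left(\left(-1\right) \left(-1\right)\right) = 6 \cdot 1 = 6$)
$P{\left(1 \cdot \frac{1}{2} + \frac{2}{-5} \right)} x = 2 \left(1 \cdot \frac{1}{2} + \frac{2}{-5}\right) \left(-2 + \left(1 \cdot \frac{1}{2} + \frac{2}{-5}\right)\right) 6 = 2 \left(1 \cdot \frac{1}{2} + 2 \left(- \frac{1}{5}\right)\right) \left(-2 + \left(1 \cdot \frac{1}{2} + 2 \left(- \frac{1}{5}\right)\right)\right) 6 = 2 \left(\frac{1}{2} - \frac{2}{5}\right) \left(-2 + \left(\frac{1}{2} - \frac{2}{5}\right)\right) 6 = 2 \cdot \frac{1}{10} \left(-2 + \frac{1}{10}\right) 6 = 2 \cdot \frac{1}{10} \left(- \frac{19}{10}\right) 6 = \left(- \frac{19}{50}\right) 6 = - \frac{57}{25}$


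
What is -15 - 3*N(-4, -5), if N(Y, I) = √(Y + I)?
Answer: -15 - 9*I ≈ -15.0 - 9.0*I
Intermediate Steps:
N(Y, I) = √(I + Y)
-15 - 3*N(-4, -5) = -15 - 3*√(-5 - 4) = -15 - 9*I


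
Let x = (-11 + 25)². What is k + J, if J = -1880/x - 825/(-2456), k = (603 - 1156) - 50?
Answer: -73681327/120344 ≈ -612.26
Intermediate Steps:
k = -603 (k = -553 - 50 = -603)
x = 196 (x = 14² = 196)
J = -1113895/120344 (J = -1880/196 - 825/(-2456) = -1880*1/196 - 825*(-1/2456) = -470/49 + 825/2456 = -1113895/120344 ≈ -9.2559)
k + J = -603 - 1113895/120344 = -73681327/120344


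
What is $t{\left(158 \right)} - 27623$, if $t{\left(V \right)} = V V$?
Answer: $-2659$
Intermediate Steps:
$t{\left(V \right)} = V^{2}$
$t{\left(158 \right)} - 27623 = 158^{2} - 27623 = 24964 - 27623 = -2659$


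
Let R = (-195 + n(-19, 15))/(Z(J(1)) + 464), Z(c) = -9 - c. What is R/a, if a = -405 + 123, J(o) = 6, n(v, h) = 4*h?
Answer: 45/42206 ≈ 0.0010662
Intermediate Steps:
a = -282
R = -135/449 (R = (-195 + 4*15)/((-9 - 1*6) + 464) = (-195 + 60)/((-9 - 6) + 464) = -135/(-15 + 464) = -135/449 ≈ -0.30067)
R/a = -135/449/(-282) = -135/449*(-1/282) = 45/42206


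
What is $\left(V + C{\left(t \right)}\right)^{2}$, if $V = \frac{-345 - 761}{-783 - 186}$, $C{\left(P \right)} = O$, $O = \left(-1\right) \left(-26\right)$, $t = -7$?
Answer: $\frac{691690000}{938961} \approx 736.65$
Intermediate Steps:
$O = 26$
$C{\left(P \right)} = 26$
$V = \frac{1106}{969}$ ($V = - \frac{1106}{-969} = \left(-1106\right) \left(- \frac{1}{969}\right) = \frac{1106}{969} \approx 1.1414$)
$\left(V + C{\left(t \right)}\right)^{2} = \left(\frac{1106}{969} + 26\right)^{2} = \left(\frac{26300}{969}\right)^{2} = \frac{691690000}{938961}$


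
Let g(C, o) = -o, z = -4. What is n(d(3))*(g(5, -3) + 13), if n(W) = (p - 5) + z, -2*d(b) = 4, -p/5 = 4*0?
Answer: -144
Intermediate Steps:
p = 0 (p = -20*0 = -5*0 = 0)
d(b) = -2 (d(b) = -½*4 = -2)
n(W) = -9 (n(W) = (0 - 5) - 4 = -5 - 4 = -9)
n(d(3))*(g(5, -3) + 13) = -9*(-1*(-3) + 13) = -9*(3 + 13) = -9*16 = -144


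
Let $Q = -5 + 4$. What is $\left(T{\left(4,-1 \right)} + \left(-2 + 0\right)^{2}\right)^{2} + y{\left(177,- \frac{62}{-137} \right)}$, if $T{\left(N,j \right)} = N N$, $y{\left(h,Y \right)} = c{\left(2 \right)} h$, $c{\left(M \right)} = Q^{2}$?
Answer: $577$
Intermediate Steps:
$Q = -1$
$c{\left(M \right)} = 1$ ($c{\left(M \right)} = \left(-1\right)^{2} = 1$)
$y{\left(h,Y \right)} = h$ ($y{\left(h,Y \right)} = 1 h = h$)
$T{\left(N,j \right)} = N^{2}$
$\left(T{\left(4,-1 \right)} + \left(-2 + 0\right)^{2}\right)^{2} + y{\left(177,- \frac{62}{-137} \right)} = \left(4^{2} + \left(-2 + 0\right)^{2}\right)^{2} + 177 = \left(16 + \left(-2\right)^{2}\right)^{2} + 177 = \left(16 + 4\right)^{2} + 177 = 20^{2} + 177 = 400 + 177 = 577$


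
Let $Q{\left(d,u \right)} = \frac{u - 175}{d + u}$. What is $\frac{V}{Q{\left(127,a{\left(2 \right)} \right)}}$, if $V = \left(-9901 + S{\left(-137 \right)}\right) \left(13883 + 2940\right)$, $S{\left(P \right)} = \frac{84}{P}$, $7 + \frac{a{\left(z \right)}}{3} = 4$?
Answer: $\frac{1346424414197}{12604} \approx 1.0683 \cdot 10^{8}$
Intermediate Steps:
$a{\left(z \right)} = -9$ ($a{\left(z \right)} = -21 + 3 \cdot 4 = -21 + 12 = -9$)
$Q{\left(d,u \right)} = \frac{-175 + u}{d + u}$
$V = - \frac{22820752783}{137}$ ($V = \left(-9901 + \frac{84}{-137}\right) \left(13883 + 2940\right) = \left(-9901 + 84 \left(- \frac{1}{137}\right)\right) 16823 = \left(-9901 - \frac{84}{137}\right) 16823 = \left(- \frac{1356521}{137}\right) 16823 = - \frac{22820752783}{137} \approx -1.6657 \cdot 10^{8}$)
$\frac{V}{Q{\left(127,a{\left(2 \right)} \right)}} = - \frac{22820752783}{137 \frac{-175 - 9}{127 - 9}} = - \frac{22820752783}{137 \cdot \frac{1}{118} \left(-184\right)} = - \frac{22820752783}{137 \left(- \frac{92}{59}\right)} = \left(- \frac{22820752783}{137}\right) \left(- \frac{59}{92}\right) = \frac{1346424414197}{12604}$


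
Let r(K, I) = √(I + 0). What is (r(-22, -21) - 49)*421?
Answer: -20629 + 421*I*√21 ≈ -20629.0 + 1929.3*I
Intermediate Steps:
r(K, I) = √I
(r(-22, -21) - 49)*421 = (√(-21) - 49)*421 = (I*√21 - 49)*421 = (-49 + I*√21)*421 = -20629 + 421*I*√21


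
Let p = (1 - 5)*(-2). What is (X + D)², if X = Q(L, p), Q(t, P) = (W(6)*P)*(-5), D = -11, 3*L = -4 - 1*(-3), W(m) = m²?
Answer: 2105401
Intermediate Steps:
L = -⅓ (L = (-4 - 1*(-3))/3 = (-4 + 3)/3 = (⅓)*(-1) = -⅓ ≈ -0.33333)
p = 8 (p = -4*(-2) = 8)
Q(t, P) = -180*P (Q(t, P) = (6²*P)*(-5) = (36*P)*(-5) = -180*P)
X = -1440 (X = -180*8 = -1440)
(X + D)² = (-1440 - 11)² = (-1451)² = 2105401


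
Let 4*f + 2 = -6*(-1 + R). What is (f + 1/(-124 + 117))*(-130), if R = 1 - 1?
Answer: -780/7 ≈ -111.43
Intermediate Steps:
R = 0
f = 1 (f = -½ + (-6*(-1 + 0))/4 = -½ + (-6*(-1))/4 = -½ + (¼)*6 = -½ + 3/2 = 1)
(f + 1/(-124 + 117))*(-130) = (1 + 1/(-124 + 117))*(-130) = (1 + 1/(-7))*(-130) = (1 - ⅐)*(-130) = (6/7)*(-130) = -780/7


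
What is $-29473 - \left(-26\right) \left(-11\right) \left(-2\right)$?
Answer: $-28901$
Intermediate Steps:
$-29473 - \left(-26\right) \left(-11\right) \left(-2\right) = -29473 - 286 \left(-2\right) = -29473 - -572 = -29473 + 572 = -28901$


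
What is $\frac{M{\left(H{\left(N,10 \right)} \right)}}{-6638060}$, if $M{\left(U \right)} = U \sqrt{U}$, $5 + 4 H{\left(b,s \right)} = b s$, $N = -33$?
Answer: $\frac{67 i \sqrt{335}}{10620896} \approx 0.00011546 i$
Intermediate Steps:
$H{\left(b,s \right)} = - \frac{5}{4} + \frac{b s}{4}$
$M{\left(U \right)} = U^{\frac{3}{2}}$
$\frac{M{\left(H{\left(N,10 \right)} \right)}}{-6638060} = \frac{\left(- \frac{5}{4} + \frac{1}{4} \left(-33\right) 10\right)^{\frac{3}{2}}}{-6638060} = \left(- \frac{5}{4} - \frac{165}{2}\right)^{\frac{3}{2}} \left(- \frac{1}{6638060}\right) = \left(- \frac{335}{4}\right)^{\frac{3}{2}} \left(- \frac{1}{6638060}\right) = - \frac{335 i \sqrt{335}}{8} \left(- \frac{1}{6638060}\right) = \frac{67 i \sqrt{335}}{10620896}$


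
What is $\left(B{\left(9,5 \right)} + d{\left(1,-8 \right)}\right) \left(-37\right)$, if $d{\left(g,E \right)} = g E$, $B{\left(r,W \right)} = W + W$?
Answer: $-74$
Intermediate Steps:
$B{\left(r,W \right)} = 2 W$
$d{\left(g,E \right)} = E g$
$\left(B{\left(9,5 \right)} + d{\left(1,-8 \right)}\right) \left(-37\right) = \left(2 \cdot 5 - 8\right) \left(-37\right) = \left(10 - 8\right) \left(-37\right) = 2 \left(-37\right) = -74$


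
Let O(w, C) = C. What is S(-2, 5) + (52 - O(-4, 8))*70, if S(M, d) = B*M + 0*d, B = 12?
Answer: 3056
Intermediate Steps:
S(M, d) = 12*M (S(M, d) = 12*M + 0*d = 12*M + 0 = 12*M)
S(-2, 5) + (52 - O(-4, 8))*70 = 12*(-2) + (52 - 1*8)*70 = -24 + (52 - 8)*70 = -24 + 44*70 = -24 + 3080 = 3056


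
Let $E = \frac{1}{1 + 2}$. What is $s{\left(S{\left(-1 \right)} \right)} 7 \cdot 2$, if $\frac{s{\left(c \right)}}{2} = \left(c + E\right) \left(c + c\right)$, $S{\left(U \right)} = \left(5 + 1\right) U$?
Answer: $1904$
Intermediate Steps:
$S{\left(U \right)} = 6 U$
$E = \frac{1}{3} \approx 0.33333$
$s{\left(c \right)} = 4 c \left(\frac{1}{3} + c\right)$ ($s{\left(c \right)} = 2 \left(c + \frac{1}{3}\right) \left(c + c\right) = 2 \left(\frac{1}{3} + c\right) 2 c = 2 \cdot 2 c \left(\frac{1}{3} + c\right) = 4 c \left(\frac{1}{3} + c\right)$)
$s{\left(S{\left(-1 \right)} \right)} 7 \cdot 2 = \frac{4 \cdot 6 \left(-1\right) \left(1 + 3 \cdot 6 \left(-1\right)\right)}{3} \cdot 7 \cdot 2 = \frac{4}{3} \left(-6\right) \left(1 + 3 \left(-6\right)\right) 7 \cdot 2 = \frac{4}{3} \left(-6\right) \left(1 - 18\right) 7 \cdot 2 = \frac{4}{3} \left(-6\right) \left(-17\right) 7 \cdot 2 = 136 \cdot 7 \cdot 2 = 952 \cdot 2 = 1904$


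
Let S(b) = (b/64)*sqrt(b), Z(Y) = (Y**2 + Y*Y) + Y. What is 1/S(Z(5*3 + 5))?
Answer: 8*sqrt(205)/42025 ≈ 0.0027256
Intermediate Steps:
Z(Y) = Y + 2*Y**2 (Z(Y) = (Y**2 + Y**2) + Y = 2*Y**2 + Y = Y + 2*Y**2)
S(b) = b**(3/2)/64 (S(b) = (b*(1/64))*sqrt(b) = (b/64)*sqrt(b) = b**(3/2)/64)
1/S(Z(5*3 + 5)) = 1/(((5*3 + 5)*(1 + 2*(5*3 + 5)))**(3/2)/64) = 1/(((15 + 5)*(1 + 2*(15 + 5)))**(3/2)/64) = 1/((20*(1 + 2*20))**(3/2)/64) = 1/((20*(1 + 40))**(3/2)/64) = 1/((20*41)**(3/2)/64) = 1/(820**(3/2)/64) = 1/((1640*sqrt(205))/64) = 1/(205*sqrt(205)/8) = 8*sqrt(205)/42025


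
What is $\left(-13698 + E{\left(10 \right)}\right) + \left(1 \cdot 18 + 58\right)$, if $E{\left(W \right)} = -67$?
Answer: $-13689$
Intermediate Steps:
$\left(-13698 + E{\left(10 \right)}\right) + \left(1 \cdot 18 + 58\right) = \left(-13698 - 67\right) + \left(1 \cdot 18 + 58\right) = -13765 + \left(18 + 58\right) = -13765 + 76 = -13689$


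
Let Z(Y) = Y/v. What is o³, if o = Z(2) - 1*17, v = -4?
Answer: -42875/8 ≈ -5359.4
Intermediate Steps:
Z(Y) = -Y/4 (Z(Y) = Y/(-4) = Y*(-¼) = -Y/4)
o = -35/2 (o = -¼*2 - 1*17 = -½ - 17 = -35/2 ≈ -17.500)
o³ = (-35/2)³ = -42875/8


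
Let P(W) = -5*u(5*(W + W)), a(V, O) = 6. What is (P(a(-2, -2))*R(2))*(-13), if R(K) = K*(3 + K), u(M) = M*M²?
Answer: 140400000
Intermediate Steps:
u(M) = M³
P(W) = -5000*W³ (P(W) = -5*125*(W + W)³ = -5*1000*W³ = -5000*W³)
(P(a(-2, -2))*R(2))*(-13) = ((-5000*6³)*(2*(3 + 2)))*(-13) = ((-5000*216)*(2*5))*(-13) = -1080000*10*(-13) = -10800000*(-13) = 140400000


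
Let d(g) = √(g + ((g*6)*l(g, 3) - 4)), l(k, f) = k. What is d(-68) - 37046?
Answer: -37046 + 2*√6918 ≈ -36880.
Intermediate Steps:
d(g) = √(-4 + g + 6*g²) (d(g) = √(g + ((g*6)*g - 4)) = √(g + ((6*g)*g - 4)) = √(g + (6*g² - 4)) = √(g + (-4 + 6*g²)) = √(-4 + g + 6*g²))
d(-68) - 37046 = √(-4 - 68 + 6*(-68)²) - 37046 = √(-4 - 68 + 6*4624) - 37046 = √(-4 - 68 + 27744) - 37046 = √27672 - 37046 = 2*√6918 - 37046 = -37046 + 2*√6918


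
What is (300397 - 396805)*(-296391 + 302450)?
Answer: -584136072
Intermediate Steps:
(300397 - 396805)*(-296391 + 302450) = -96408*6059 = -584136072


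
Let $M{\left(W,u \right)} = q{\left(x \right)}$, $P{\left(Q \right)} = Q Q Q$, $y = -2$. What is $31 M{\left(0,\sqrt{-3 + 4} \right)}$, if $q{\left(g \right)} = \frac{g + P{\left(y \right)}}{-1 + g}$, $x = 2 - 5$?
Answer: $\frac{341}{4} \approx 85.25$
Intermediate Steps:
$P{\left(Q \right)} = Q^{3}$ ($P{\left(Q \right)} = Q^{2} Q = Q^{3}$)
$x = -3$ ($x = 2 - 5 = -3$)
$q{\left(g \right)} = \frac{-8 + g}{-1 + g}$ ($q{\left(g \right)} = \frac{g + \left(-2\right)^{3}}{-1 + g} = \frac{g - 8}{-1 + g} = \frac{-8 + g}{-1 + g}$)
$M{\left(W,u \right)} = \frac{11}{4}$ ($M{\left(W,u \right)} = \frac{-8 - 3}{-1 - 3} = \frac{1}{-4} \left(-11\right) = \left(- \frac{1}{4}\right) \left(-11\right) = \frac{11}{4}$)
$31 M{\left(0,\sqrt{-3 + 4} \right)} = 31 \cdot \frac{11}{4} = \frac{341}{4}$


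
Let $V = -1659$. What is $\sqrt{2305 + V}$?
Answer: $\sqrt{646} \approx 25.417$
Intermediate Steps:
$\sqrt{2305 + V} = \sqrt{2305 - 1659} = \sqrt{646}$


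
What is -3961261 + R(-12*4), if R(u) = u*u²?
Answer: -4071853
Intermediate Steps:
R(u) = u³
-3961261 + R(-12*4) = -3961261 + (-12*4)³ = -3961261 + (-48)³ = -3961261 - 110592 = -4071853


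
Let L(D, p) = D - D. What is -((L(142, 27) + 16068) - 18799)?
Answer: 2731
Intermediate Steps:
L(D, p) = 0
-((L(142, 27) + 16068) - 18799) = -((0 + 16068) - 18799) = -(16068 - 18799) = -1*(-2731) = 2731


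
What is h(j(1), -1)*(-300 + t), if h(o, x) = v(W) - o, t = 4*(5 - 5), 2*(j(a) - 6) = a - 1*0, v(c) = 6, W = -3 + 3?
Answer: 150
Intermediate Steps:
W = 0
j(a) = 6 + a/2 (j(a) = 6 + (a - 1*0)/2 = 6 + (a + 0)/2 = 6 + a/2)
t = 0 (t = 4*0 = 0)
h(o, x) = 6 - o
h(j(1), -1)*(-300 + t) = (6 - (6 + (½)*1))*(-300 + 0) = (6 - (6 + ½))*(-300) = (6 - 1*13/2)*(-300) = (6 - 13/2)*(-300) = -½*(-300) = 150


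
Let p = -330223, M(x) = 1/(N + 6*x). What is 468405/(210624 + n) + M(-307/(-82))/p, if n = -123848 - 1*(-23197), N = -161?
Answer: 878571637018093/206272687400720 ≈ 4.2593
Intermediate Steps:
M(x) = 1/(-161 + 6*x)
n = -100651 (n = -123848 + 23197 = -100651)
468405/(210624 + n) + M(-307/(-82))/p = 468405/(210624 - 100651) + 1/(-161 + 6*(-307/(-82))*(-330223)) = 468405/109973 - 1/330223/(-161 + 6*(-307*(-1/82))) = 468405*(1/109973) - 1/330223/(-161 + 6*(307/82)) = 468405/109973 - 1/330223/(-161 + 921/41) = 468405/109973 - 1/330223/(-5680/41) = 468405/109973 - 41/5680*(-1/330223) = 468405/109973 + 41/1875666640 = 878571637018093/206272687400720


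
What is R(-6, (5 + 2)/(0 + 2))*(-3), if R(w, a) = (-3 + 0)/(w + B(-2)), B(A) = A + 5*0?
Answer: -9/8 ≈ -1.1250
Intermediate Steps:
B(A) = A (B(A) = A + 0 = A)
R(w, a) = -3/(-2 + w) (R(w, a) = (-3 + 0)/(w - 2) = -3/(-2 + w))
R(-6, (5 + 2)/(0 + 2))*(-3) = -3/(-2 - 6)*(-3) = -3/(-8)*(-3) = -3*(-⅛)*(-3) = (3/8)*(-3) = -9/8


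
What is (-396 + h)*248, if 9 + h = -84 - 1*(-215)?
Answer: -67952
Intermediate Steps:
h = 122 (h = -9 + (-84 - 1*(-215)) = -9 + (-84 + 215) = -9 + 131 = 122)
(-396 + h)*248 = (-396 + 122)*248 = -274*248 = -67952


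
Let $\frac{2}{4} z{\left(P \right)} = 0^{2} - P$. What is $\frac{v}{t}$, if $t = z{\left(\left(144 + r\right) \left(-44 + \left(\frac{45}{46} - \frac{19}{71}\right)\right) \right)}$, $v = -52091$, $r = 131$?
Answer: $- \frac{85064603}{38880325} \approx -2.1879$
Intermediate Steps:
$z{\left(P \right)} = - 2 P$ ($z{\left(P \right)} = 2 \left(0^{2} - P\right) = 2 \left(0 - P\right) = 2 \left(- P\right) = - 2 P$)
$t = \frac{38880325}{1633}$ ($t = - 2 \left(144 + 131\right) \left(-44 + \left(\frac{45}{46} - \frac{19}{71}\right)\right) = - 2 \cdot 275 \left(-44 + \left(45 \cdot \frac{1}{46} - \frac{19}{71}\right)\right) = - 2 \cdot 275 \left(-44 + \left(\frac{45}{46} - \frac{19}{71}\right)\right) = - 2 \cdot 275 \left(-44 + \frac{2321}{3266}\right) = - 2 \cdot 275 \left(- \frac{141383}{3266}\right) = \left(-2\right) \left(- \frac{38880325}{3266}\right) = \frac{38880325}{1633} \approx 23809.0$)
$\frac{v}{t} = - \frac{52091}{\frac{38880325}{1633}} = \left(-52091\right) \frac{1633}{38880325} = - \frac{85064603}{38880325}$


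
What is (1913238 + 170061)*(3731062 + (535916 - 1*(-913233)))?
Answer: 10791928396089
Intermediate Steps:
(1913238 + 170061)*(3731062 + (535916 - 1*(-913233))) = 2083299*(3731062 + (535916 + 913233)) = 2083299*(3731062 + 1449149) = 2083299*5180211 = 10791928396089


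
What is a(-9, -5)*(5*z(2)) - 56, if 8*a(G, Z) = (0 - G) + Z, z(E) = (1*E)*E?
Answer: -46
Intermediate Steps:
z(E) = E**2 (z(E) = E*E = E**2)
a(G, Z) = -G/8 + Z/8 (a(G, Z) = ((0 - G) + Z)/8 = (-G + Z)/8 = (Z - G)/8 = -G/8 + Z/8)
a(-9, -5)*(5*z(2)) - 56 = (-1/8*(-9) + (1/8)*(-5))*(5*2**2) - 56 = (9/8 - 5/8)*(5*4) - 56 = (1/2)*20 - 56 = 10 - 56 = -46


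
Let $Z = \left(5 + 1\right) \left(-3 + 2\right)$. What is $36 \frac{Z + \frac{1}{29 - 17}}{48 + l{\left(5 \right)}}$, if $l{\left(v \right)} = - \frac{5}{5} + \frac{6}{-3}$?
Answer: $- \frac{71}{15} \approx -4.7333$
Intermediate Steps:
$Z = -6$ ($Z = 6 \left(-1\right) = -6$)
$l{\left(v \right)} = -3$ ($l{\left(v \right)} = \left(-5\right) \frac{1}{5} + 6 \left(- \frac{1}{3}\right) = -1 - 2 = -3$)
$36 \frac{Z + \frac{1}{29 - 17}}{48 + l{\left(5 \right)}} = 36 \frac{-6 + \frac{1}{29 - 17}}{48 - 3} = 36 \frac{-6 + \frac{1}{12}}{45} = 36 \left(-6 + \frac{1}{12}\right) \frac{1}{45} = 36 \left(\left(- \frac{71}{12}\right) \frac{1}{45}\right) = 36 \left(- \frac{71}{540}\right) = - \frac{71}{15}$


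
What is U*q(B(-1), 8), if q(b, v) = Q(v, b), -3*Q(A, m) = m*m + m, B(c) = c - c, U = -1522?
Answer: 0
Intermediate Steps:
B(c) = 0
Q(A, m) = -m/3 - m**2/3 (Q(A, m) = -(m*m + m)/3 = -(m**2 + m)/3 = -(m + m**2)/3 = -m/3 - m**2/3)
q(b, v) = -b*(1 + b)/3
U*q(B(-1), 8) = -(-1522)*0*(1 + 0)/3 = -(-1522)*0/3 = -1522*0 = 0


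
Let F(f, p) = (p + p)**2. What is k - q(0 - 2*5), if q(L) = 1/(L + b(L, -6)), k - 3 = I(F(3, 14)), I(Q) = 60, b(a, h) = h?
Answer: 1009/16 ≈ 63.063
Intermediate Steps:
F(f, p) = 4*p**2 (F(f, p) = (2*p)**2 = 4*p**2)
k = 63 (k = 3 + 60 = 63)
q(L) = 1/(-6 + L) (q(L) = 1/(L - 6) = 1/(-6 + L))
k - q(0 - 2*5) = 63 - 1/(-6 + (0 - 2*5)) = 63 - 1/(-6 + (0 - 10)) = 63 - 1/(-6 - 10) = 63 - 1/(-16) = 63 - 1*(-1/16) = 63 + 1/16 = 1009/16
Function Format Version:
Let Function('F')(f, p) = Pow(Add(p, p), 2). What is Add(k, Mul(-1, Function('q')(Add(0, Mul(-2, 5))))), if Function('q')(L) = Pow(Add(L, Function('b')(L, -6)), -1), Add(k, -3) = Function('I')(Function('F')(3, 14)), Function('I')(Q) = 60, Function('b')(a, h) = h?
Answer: Rational(1009, 16) ≈ 63.063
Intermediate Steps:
Function('F')(f, p) = Mul(4, Pow(p, 2)) (Function('F')(f, p) = Pow(Mul(2, p), 2) = Mul(4, Pow(p, 2)))
k = 63 (k = Add(3, 60) = 63)
Function('q')(L) = Pow(Add(-6, L), -1) (Function('q')(L) = Pow(Add(L, -6), -1) = Pow(Add(-6, L), -1))
Add(k, Mul(-1, Function('q')(Add(0, Mul(-2, 5))))) = Add(63, Mul(-1, Pow(Add(-6, Add(0, Mul(-2, 5))), -1))) = Add(63, Mul(-1, Pow(Add(-6, Add(0, -10)), -1))) = Add(63, Mul(-1, Pow(Add(-6, -10), -1))) = Add(63, Mul(-1, Pow(-16, -1))) = Add(63, Mul(-1, Rational(-1, 16))) = Add(63, Rational(1, 16)) = Rational(1009, 16)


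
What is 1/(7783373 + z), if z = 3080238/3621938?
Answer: 1810969/14095448758556 ≈ 1.2848e-7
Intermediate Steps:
z = 1540119/1810969 (z = 3080238*(1/3621938) = 1540119/1810969 ≈ 0.85044)
1/(7783373 + z) = 1/(7783373 + 1540119/1810969) = 1/(14095448758556/1810969) = 1810969/14095448758556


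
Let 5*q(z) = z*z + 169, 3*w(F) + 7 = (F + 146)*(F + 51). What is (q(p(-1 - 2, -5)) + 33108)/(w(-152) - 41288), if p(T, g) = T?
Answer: -5586/6925 ≈ -0.80664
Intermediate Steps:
w(F) = -7/3 + (51 + F)*(146 + F)/3 (w(F) = -7/3 + ((F + 146)*(F + 51))/3 = -7/3 + ((146 + F)*(51 + F))/3 = -7/3 + ((51 + F)*(146 + F))/3 = -7/3 + (51 + F)*(146 + F)/3)
q(z) = 169/5 + z²/5 (q(z) = (z*z + 169)/5 = (z² + 169)/5 = (169 + z²)/5 = 169/5 + z²/5)
(q(p(-1 - 2, -5)) + 33108)/(w(-152) - 41288) = ((169/5 + (-1 - 2)²/5) + 33108)/((7439/3 + (⅓)*(-152)² + (197/3)*(-152)) - 41288) = ((169/5 + (⅕)*(-3)²) + 33108)/((7439/3 + (⅓)*23104 - 29944/3) - 41288) = ((169/5 + (⅕)*9) + 33108)/((7439/3 + 23104/3 - 29944/3) - 41288) = ((169/5 + 9/5) + 33108)/(599/3 - 41288) = (178/5 + 33108)/(-123265/3) = (165718/5)*(-3/123265) = -5586/6925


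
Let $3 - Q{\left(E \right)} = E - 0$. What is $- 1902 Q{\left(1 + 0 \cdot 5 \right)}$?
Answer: $-3804$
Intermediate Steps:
$Q{\left(E \right)} = 3 - E$ ($Q{\left(E \right)} = 3 - \left(E - 0\right) = 3 - \left(E + 0\right) = 3 - E$)
$- 1902 Q{\left(1 + 0 \cdot 5 \right)} = - 1902 \left(3 - \left(1 + 0 \cdot 5\right)\right) = - 1902 \left(3 - \left(1 + 0\right)\right) = - 1902 \left(3 - 1\right) = \left(-1902\right) 2 = -3804$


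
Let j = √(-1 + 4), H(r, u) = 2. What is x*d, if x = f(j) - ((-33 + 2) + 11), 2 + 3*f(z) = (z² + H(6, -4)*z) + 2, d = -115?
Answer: -2415 - 230*√3/3 ≈ -2547.8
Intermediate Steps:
j = √3 ≈ 1.7320
f(z) = z²/3 + 2*z/3 (f(z) = -⅔ + ((z² + 2*z) + 2)/3 = -⅔ + (2 + z² + 2*z)/3 = -⅔ + (⅔ + z²/3 + 2*z/3) = z²/3 + 2*z/3)
x = 20 + √3*(2 + √3)/3 (x = √3*(2 + √3)/3 - ((-33 + 2) + 11) = √3*(2 + √3)/3 - (-31 + 11) = √3*(2 + √3)/3 - 1*(-20) = √3*(2 + √3)/3 + 20 = 20 + √3*(2 + √3)/3 ≈ 22.155)
x*d = (21 + 2*√3/3)*(-115) = -2415 - 230*√3/3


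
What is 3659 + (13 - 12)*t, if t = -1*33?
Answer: 3626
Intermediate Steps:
t = -33
3659 + (13 - 12)*t = 3659 + (13 - 12)*(-33) = 3659 + 1*(-33) = 3659 - 33 = 3626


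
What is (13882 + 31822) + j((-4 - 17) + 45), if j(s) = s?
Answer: 45728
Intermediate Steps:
(13882 + 31822) + j((-4 - 17) + 45) = (13882 + 31822) + ((-4 - 17) + 45) = 45704 + (-21 + 45) = 45704 + 24 = 45728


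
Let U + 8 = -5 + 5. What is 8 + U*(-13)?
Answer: 112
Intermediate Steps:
U = -8 (U = -8 + (-5 + 5) = -8 + 0 = -8)
8 + U*(-13) = 8 - 8*(-13) = 8 + 104 = 112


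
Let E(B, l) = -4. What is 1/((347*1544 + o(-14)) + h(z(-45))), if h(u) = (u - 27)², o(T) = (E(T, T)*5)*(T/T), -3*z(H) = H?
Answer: 1/535892 ≈ 1.8660e-6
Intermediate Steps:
z(H) = -H/3
o(T) = -20 (o(T) = (-4*5)*(T/T) = -20*1 = -20)
h(u) = (-27 + u)²
1/((347*1544 + o(-14)) + h(z(-45))) = 1/((347*1544 - 20) + (-27 - ⅓*(-45))²) = 1/((535768 - 20) + (-27 + 15)²) = 1/(535748 + (-12)²) = 1/(535748 + 144) = 1/535892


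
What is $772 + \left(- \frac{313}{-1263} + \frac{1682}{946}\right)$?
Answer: $\frac{462402260}{597399} \approx 774.03$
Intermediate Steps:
$772 + \left(- \frac{313}{-1263} + \frac{1682}{946}\right) = 772 + \left(\left(-313\right) \left(- \frac{1}{1263}\right) + 1682 \cdot \frac{1}{946}\right) = 772 + \left(\frac{313}{1263} + \frac{841}{473}\right) = 772 + \frac{1210232}{597399} = \frac{462402260}{597399}$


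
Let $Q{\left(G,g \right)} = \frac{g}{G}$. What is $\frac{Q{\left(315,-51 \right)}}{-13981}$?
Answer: $\frac{17}{1468005} \approx 1.158 \cdot 10^{-5}$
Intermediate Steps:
$\frac{Q{\left(315,-51 \right)}}{-13981} = \frac{\left(-51\right) \frac{1}{315}}{-13981} = \left(-51\right) \frac{1}{315} \left(- \frac{1}{13981}\right) = \left(- \frac{17}{105}\right) \left(- \frac{1}{13981}\right) = \frac{17}{1468005}$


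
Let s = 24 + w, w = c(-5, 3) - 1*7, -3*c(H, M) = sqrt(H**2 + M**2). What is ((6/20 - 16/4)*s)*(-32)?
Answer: 10064/5 - 592*sqrt(34)/15 ≈ 1782.7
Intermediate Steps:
c(H, M) = -sqrt(H**2 + M**2)/3
w = -7 - sqrt(34)/3 (w = -sqrt((-5)**2 + 3**2)/3 - 1*7 = -sqrt(25 + 9)/3 - 7 = -sqrt(34)/3 - 7 = -7 - sqrt(34)/3 ≈ -8.9436)
s = 17 - sqrt(34)/3 (s = 24 + (-7 - sqrt(34)/3) = 17 - sqrt(34)/3 ≈ 15.056)
((6/20 - 16/4)*s)*(-32) = ((6/20 - 16/4)*(17 - sqrt(34)/3))*(-32) = ((6*(1/20) - 16*1/4)*(17 - sqrt(34)/3))*(-32) = ((3/10 - 4)*(17 - sqrt(34)/3))*(-32) = -37*(17 - sqrt(34)/3)/10*(-32) = (-629/10 + 37*sqrt(34)/30)*(-32) = 10064/5 - 592*sqrt(34)/15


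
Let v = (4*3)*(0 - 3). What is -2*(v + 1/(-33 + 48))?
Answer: 1078/15 ≈ 71.867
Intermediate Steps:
v = -36 (v = 12*(-3) = -36)
-2*(v + 1/(-33 + 48)) = -2*(-36 + 1/(-33 + 48)) = -2*(-36 + 1/15) = -2*(-539/15) = 1078/15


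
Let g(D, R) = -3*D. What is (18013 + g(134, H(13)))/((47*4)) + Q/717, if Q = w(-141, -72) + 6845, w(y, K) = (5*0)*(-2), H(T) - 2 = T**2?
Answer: 13913947/134796 ≈ 103.22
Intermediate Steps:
H(T) = 2 + T**2
w(y, K) = 0 (w(y, K) = 0*(-2) = 0)
Q = 6845 (Q = 0 + 6845 = 6845)
(18013 + g(134, H(13)))/((47*4)) + Q/717 = (18013 - 3*134)/((47*4)) + 6845/717 = (18013 - 402)/188 + 6845*(1/717) = 17611*(1/188) + 6845/717 = 17611/188 + 6845/717 = 13913947/134796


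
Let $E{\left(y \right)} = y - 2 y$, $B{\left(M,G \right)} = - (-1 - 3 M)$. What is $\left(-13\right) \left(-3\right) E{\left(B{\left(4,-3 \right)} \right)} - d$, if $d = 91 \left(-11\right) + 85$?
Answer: $409$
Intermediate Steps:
$B{\left(M,G \right)} = 1 + 3 M$
$d = -916$ ($d = -1001 + 85 = -916$)
$E{\left(y \right)} = - y$
$\left(-13\right) \left(-3\right) E{\left(B{\left(4,-3 \right)} \right)} - d = \left(-13\right) \left(-3\right) \left(- (1 + 3 \cdot 4)\right) - -916 = 39 \left(- (1 + 12)\right) + 916 = 39 \left(\left(-1\right) 13\right) + 916 = 39 \left(-13\right) + 916 = -507 + 916 = 409$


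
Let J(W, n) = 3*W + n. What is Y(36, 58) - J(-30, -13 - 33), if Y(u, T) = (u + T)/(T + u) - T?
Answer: 79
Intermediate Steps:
Y(u, T) = 1 - T (Y(u, T) = (T + u)/(T + u) - T = 1 - T)
J(W, n) = n + 3*W
Y(36, 58) - J(-30, -13 - 33) = (1 - 1*58) - ((-13 - 33) + 3*(-30)) = (1 - 58) - (-46 - 90) = -57 - 1*(-136) = -57 + 136 = 79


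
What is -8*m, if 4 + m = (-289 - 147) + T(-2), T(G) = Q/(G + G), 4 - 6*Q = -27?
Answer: 10591/3 ≈ 3530.3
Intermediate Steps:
Q = 31/6 (Q = ⅔ - ⅙*(-27) = ⅔ + 9/2 = 31/6 ≈ 5.1667)
T(G) = 31/(12*G) (T(G) = 31/(6*(G + G)) = 31/(6*((2*G))) = 31*(1/(2*G))/6 = 31/(12*G))
m = -10591/24 (m = -4 + ((-289 - 147) + (31/12)/(-2)) = -4 + (-436 + (31/12)*(-½)) = -4 + (-436 - 31/24) = -4 - 10495/24 = -10591/24 ≈ -441.29)
-8*m = -8*(-10591/24) = 10591/3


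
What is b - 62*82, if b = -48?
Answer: -5132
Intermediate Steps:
b - 62*82 = -48 - 62*82 = -48 - 5084 = -5132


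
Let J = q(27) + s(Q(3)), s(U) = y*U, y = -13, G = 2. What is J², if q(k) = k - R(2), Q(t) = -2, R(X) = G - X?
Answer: 2809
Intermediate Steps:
R(X) = 2 - X
s(U) = -13*U
q(k) = k (q(k) = k - (2 - 1*2) = k - (2 - 2) = k - 1*0 = k + 0 = k)
J = 53 (J = 27 - 13*(-2) = 27 + 26 = 53)
J² = 53² = 2809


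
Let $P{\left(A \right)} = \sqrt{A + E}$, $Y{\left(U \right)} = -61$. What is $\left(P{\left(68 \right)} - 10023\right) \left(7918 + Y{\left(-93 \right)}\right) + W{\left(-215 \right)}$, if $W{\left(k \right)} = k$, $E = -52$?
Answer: $-78719498$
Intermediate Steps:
$P{\left(A \right)} = \sqrt{-52 + A}$ ($P{\left(A \right)} = \sqrt{A - 52} = \sqrt{-52 + A}$)
$\left(P{\left(68 \right)} - 10023\right) \left(7918 + Y{\left(-93 \right)}\right) + W{\left(-215 \right)} = \left(\sqrt{-52 + 68} - 10023\right) \left(7918 - 61\right) - 215 = \left(\sqrt{16} - 10023\right) 7857 - 215 = \left(4 - 10023\right) 7857 - 215 = \left(-10019\right) 7857 - 215 = -78719283 - 215 = -78719498$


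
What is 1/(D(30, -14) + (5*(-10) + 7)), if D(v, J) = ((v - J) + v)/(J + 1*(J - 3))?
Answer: -31/1407 ≈ -0.022033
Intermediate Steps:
D(v, J) = (-J + 2*v)/(-3 + 2*J) (D(v, J) = (-J + 2*v)/(J + 1*(-3 + J)) = (-J + 2*v)/(J + (-3 + J)) = (-J + 2*v)/(-3 + 2*J))
1/(D(30, -14) + (5*(-10) + 7)) = 1/((-1*(-14) + 2*30)/(-3 + 2*(-14)) + (5*(-10) + 7)) = 1/((14 + 60)/(-3 - 28) + (-50 + 7)) = 1/(74/(-31) - 43) = 1/(-1/31*74 - 43) = 1/(-74/31 - 43) = 1/(-1407/31) = -31/1407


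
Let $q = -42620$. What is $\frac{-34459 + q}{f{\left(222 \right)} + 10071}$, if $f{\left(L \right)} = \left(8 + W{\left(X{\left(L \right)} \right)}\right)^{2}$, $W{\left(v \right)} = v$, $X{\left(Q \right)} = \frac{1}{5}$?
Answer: $- \frac{1926975}{253456} \approx -7.6028$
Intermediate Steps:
$X{\left(Q \right)} = \frac{1}{5}$
$f{\left(L \right)} = \frac{1681}{25}$ ($f{\left(L \right)} = \left(8 + \frac{1}{5}\right)^{2} = \left(\frac{41}{5}\right)^{2} = \frac{1681}{25}$)
$\frac{-34459 + q}{f{\left(222 \right)} + 10071} = \frac{-34459 - 42620}{\frac{1681}{25} + 10071} = - \frac{77079}{\frac{253456}{25}} = \left(-77079\right) \frac{25}{253456} = - \frac{1926975}{253456}$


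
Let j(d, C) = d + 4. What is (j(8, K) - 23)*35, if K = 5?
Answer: -385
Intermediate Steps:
j(d, C) = 4 + d
(j(8, K) - 23)*35 = ((4 + 8) - 23)*35 = (12 - 23)*35 = -11*35 = -385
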